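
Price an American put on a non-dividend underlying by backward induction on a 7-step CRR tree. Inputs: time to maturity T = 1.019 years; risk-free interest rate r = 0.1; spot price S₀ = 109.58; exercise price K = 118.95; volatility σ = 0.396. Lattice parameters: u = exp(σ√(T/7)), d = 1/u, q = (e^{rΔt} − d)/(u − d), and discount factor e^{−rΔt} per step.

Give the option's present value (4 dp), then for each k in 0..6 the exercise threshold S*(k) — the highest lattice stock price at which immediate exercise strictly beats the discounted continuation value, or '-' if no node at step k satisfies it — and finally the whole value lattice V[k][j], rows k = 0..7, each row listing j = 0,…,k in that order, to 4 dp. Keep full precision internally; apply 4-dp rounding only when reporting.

Δt=0.14557  u=1.16310  d=0.85977  q=0.51064  discount=0.98555
step 7 (expiry): payoffs max(K−S,0) = 80.8951 67.4692 49.3066 24.7363 0.0000 0.0000 0.0000 0.0000
step 6: (k=6,j=0): S=44.2617, (K−S)⁺=74.6883, hold=72.9693 ⇒ V=74.6883 exercise | (k=6,j=1): S=59.8774, (K−S)⁺=59.0726, hold=57.3536 ⇒ V=59.0726 exercise | (k=6,j=2): S=81.0022, (K−S)⁺=37.9478, hold=36.2287 ⇒ V=37.9478 exercise | (k=6,j=3): S=109.5800, (K−S)⁺=9.3700, hold=11.9300 ⇒ V=11.9300 continue | (k=6,j=4): S=148.2401, (K−S)⁺=0.0000, hold=0.0000 ⇒ V=0.0000 continue | (k=6,j=5): S=200.5395, (K−S)⁺=0.0000, hold=0.0000 ⇒ V=0.0000 continue | (k=6,j=6): S=271.2904, (K−S)⁺=0.0000, hold=0.0000 ⇒ V=0.0000 continue  boundary S*=81.0022
step 5: (k=5,j=0): S=51.4808, (K−S)⁺=67.4692, hold=65.7502 ⇒ V=67.4692 exercise | (k=5,j=1): S=69.6434, (K−S)⁺=49.3066, hold=47.5876 ⇒ V=49.3066 exercise | (k=5,j=2): S=94.2137, (K−S)⁺=24.7363, hold=24.3056 ⇒ V=24.7363 exercise | (k=5,j=3): S=127.4525, (K−S)⁺=0.0000, hold=5.7537 ⇒ V=5.7537 continue | (k=5,j=4): S=172.4181, (K−S)⁺=0.0000, hold=0.0000 ⇒ V=0.0000 continue | (k=5,j=5): S=233.2476, (K−S)⁺=0.0000, hold=0.0000 ⇒ V=0.0000 continue  boundary S*=94.2137
step 4: (k=4,j=0): S=59.8774, (K−S)⁺=59.0726, hold=57.3536 ⇒ V=59.0726 exercise | (k=4,j=1): S=81.0022, (K−S)⁺=37.9478, hold=36.2287 ⇒ V=37.9478 exercise | (k=4,j=2): S=109.5800, (K−S)⁺=9.3700, hold=14.8256 ⇒ V=14.8256 continue | (k=4,j=3): S=148.2401, (K−S)⁺=0.0000, hold=2.7749 ⇒ V=2.7749 continue | (k=4,j=4): S=200.5395, (K−S)⁺=0.0000, hold=0.0000 ⇒ V=0.0000 continue  boundary S*=81.0022
step 3: (k=3,j=0): S=69.6434, (K−S)⁺=49.3066, hold=47.5876 ⇒ V=49.3066 exercise | (k=3,j=1): S=94.2137, (K−S)⁺=24.7363, hold=25.7628 ⇒ V=25.7628 continue | (k=3,j=2): S=127.4525, (K−S)⁺=0.0000, hold=8.5467 ⇒ V=8.5467 continue | (k=3,j=3): S=172.4181, (K−S)⁺=0.0000, hold=1.3383 ⇒ V=1.3383 continue  boundary S*=69.6434
step 2: (k=2,j=0): S=81.0022, (K−S)⁺=37.9478, hold=36.7454 ⇒ V=37.9478 exercise | (k=2,j=1): S=109.5800, (K−S)⁺=9.3700, hold=16.7263 ⇒ V=16.7263 continue | (k=2,j=2): S=148.2401, (K−S)⁺=0.0000, hold=4.7955 ⇒ V=4.7955 continue  boundary S*=81.0022
step 1: (k=1,j=0): S=94.2137, (K−S)⁺=24.7363, hold=26.7194 ⇒ V=26.7194 continue | (k=1,j=1): S=127.4525, (K−S)⁺=0.0000, hold=10.4802 ⇒ V=10.4802 continue  boundary S*=-
step 0: (k=0,j=0): S=109.5800, (K−S)⁺=9.3700, hold=18.1607 ⇒ V=18.1607 continue  boundary S*=-

price = 18.1607
boundary = - - 81.0022 69.6434 81.0022 94.2137 81.0022
tree:
18.1607
26.7194 10.4802
37.9478 16.7263 4.7955
49.3066 25.7628 8.5467 1.3383
59.0726 37.9478 14.8256 2.7749 0.0000
67.4692 49.3066 24.7363 5.7537 0.0000 0.0000
74.6883 59.0726 37.9478 11.9300 0.0000 0.0000 0.0000
80.8951 67.4692 49.3066 24.7363 0.0000 0.0000 0.0000 0.0000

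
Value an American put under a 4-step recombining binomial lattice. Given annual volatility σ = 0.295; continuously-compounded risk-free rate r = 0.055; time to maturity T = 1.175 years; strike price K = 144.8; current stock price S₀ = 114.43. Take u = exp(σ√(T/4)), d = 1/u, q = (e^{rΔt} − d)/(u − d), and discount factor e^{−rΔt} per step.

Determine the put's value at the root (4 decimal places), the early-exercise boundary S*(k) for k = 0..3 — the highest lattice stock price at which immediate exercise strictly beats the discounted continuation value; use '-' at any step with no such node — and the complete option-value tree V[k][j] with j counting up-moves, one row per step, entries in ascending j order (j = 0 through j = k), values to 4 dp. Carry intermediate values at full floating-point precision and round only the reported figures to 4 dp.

Δt=0.29375, u=1.17338, d=0.85224, q=0.51083, disc=e^(-rΔt)=0.98397
k=4 terminal: V=max(K-S,0) → 84.4345 61.6878 30.3700 0.0000 0.0000
k=3: j=0 S=70.8316 intr=73.9684 cont=71.6478 V=73.9684[EX]; j=1 S=97.5219 intr=47.2781 cont=44.9575 V=47.2781[EX]; j=2 S=134.2696 intr=10.5304 cont=14.6180 V=14.6180[hold]; j=3 S=184.8643 intr=0.0000 cont=0.0000 V=0.0000[hold]  S*(3)=97.5219
k=2: j=0 S=83.1122 intr=61.6878 cont=59.3672 V=61.6878[EX]; j=1 S=114.4300 intr=30.3700 cont=30.1039 V=30.3700[EX]; j=2 S=157.5489 intr=0.0000 cont=7.0360 V=7.0360[hold]  S*(2)=114.4300
k=1: j=0 S=97.5219 intr=47.2781 cont=44.9575 V=47.2781[EX]; j=1 S=134.2696 intr=10.5304 cont=18.1546 V=18.1546[hold]  S*(1)=97.5219
k=0: j=0 S=114.4300 intr=30.3700 cont=31.8816 V=31.8816[hold]  S*(0)=-

price = 31.8816
boundary = - 97.5219 114.4300 97.5219
tree:
31.8816
47.2781 18.1546
61.6878 30.3700 7.0360
73.9684 47.2781 14.6180 0.0000
84.4345 61.6878 30.3700 0.0000 0.0000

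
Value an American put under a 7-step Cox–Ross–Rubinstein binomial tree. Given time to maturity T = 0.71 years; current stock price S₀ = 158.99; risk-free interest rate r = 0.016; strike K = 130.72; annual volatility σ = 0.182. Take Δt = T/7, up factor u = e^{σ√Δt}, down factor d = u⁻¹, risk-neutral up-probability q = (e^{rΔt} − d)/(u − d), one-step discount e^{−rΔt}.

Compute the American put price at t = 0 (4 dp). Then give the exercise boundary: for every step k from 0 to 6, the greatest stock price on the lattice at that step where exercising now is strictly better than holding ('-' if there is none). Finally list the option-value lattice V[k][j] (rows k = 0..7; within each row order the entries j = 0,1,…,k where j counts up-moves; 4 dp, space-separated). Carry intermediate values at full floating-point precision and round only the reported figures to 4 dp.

price = 0.8332
boundary = - - - - - - 112.2875
tree:
0.8332
1.4853 0.1826
2.6078 0.3654 0.0000
4.4892 0.7313 0.0000 0.0000
7.5236 1.4636 0.0000 0.0000 0.0000
12.1336 2.9291 0.0000 0.0000 0.0000 0.0000
18.4325 5.8620 0.0000 0.0000 0.0000 0.0000 0.0000
24.7560 11.7316 0.0000 0.0000 0.0000 0.0000 0.0000 0.0000

Δt=0.10143  u=1.05968  d=0.94368  q=0.49952  discount=0.99838
step 7 (expiry): payoffs max(K−S,0) = 24.7560 11.7316 0.0000 0.0000 0.0000 0.0000 0.0000 0.0000
step 6: (k=6,j=0): S=112.2875, (K−S)⁺=18.4325, hold=18.2205 ⇒ V=18.4325 exercise | (k=6,j=1): S=126.0891, (K−S)⁺=4.6309, hold=5.8620 ⇒ V=5.8620 continue | (k=6,j=2): S=141.5871, (K−S)⁺=0.0000, hold=0.0000 ⇒ V=0.0000 continue | (k=6,j=3): S=158.9900, (K−S)⁺=0.0000, hold=0.0000 ⇒ V=0.0000 continue | (k=6,j=4): S=178.5319, (K−S)⁺=0.0000, hold=0.0000 ⇒ V=0.0000 continue | (k=6,j=5): S=200.4758, (K−S)⁺=0.0000, hold=0.0000 ⇒ V=0.0000 continue | (k=6,j=6): S=225.1169, (K−S)⁺=0.0000, hold=0.0000 ⇒ V=0.0000 continue  boundary S*=112.2875
step 5: (k=5,j=0): S=118.9884, (K−S)⁺=11.7316, hold=12.1336 ⇒ V=12.1336 continue | (k=5,j=1): S=133.6136, (K−S)⁺=0.0000, hold=2.9291 ⇒ V=2.9291 continue | (k=5,j=2): S=150.0364, (K−S)⁺=0.0000, hold=0.0000 ⇒ V=0.0000 continue | (k=5,j=3): S=168.4779, (K−S)⁺=0.0000, hold=0.0000 ⇒ V=0.0000 continue | (k=5,j=4): S=189.1860, (K−S)⁺=0.0000, hold=0.0000 ⇒ V=0.0000 continue | (k=5,j=5): S=212.4394, (K−S)⁺=0.0000, hold=0.0000 ⇒ V=0.0000 continue  boundary S*=-
step 4: (k=4,j=0): S=126.0891, (K−S)⁺=4.6309, hold=7.5236 ⇒ V=7.5236 continue | (k=4,j=1): S=141.5871, (K−S)⁺=0.0000, hold=1.4636 ⇒ V=1.4636 continue | (k=4,j=2): S=158.9900, (K−S)⁺=0.0000, hold=0.0000 ⇒ V=0.0000 continue | (k=4,j=3): S=178.5319, (K−S)⁺=0.0000, hold=0.0000 ⇒ V=0.0000 continue | (k=4,j=4): S=200.4758, (K−S)⁺=0.0000, hold=0.0000 ⇒ V=0.0000 continue  boundary S*=-
step 3: (k=3,j=0): S=133.6136, (K−S)⁺=0.0000, hold=4.4892 ⇒ V=4.4892 continue | (k=3,j=1): S=150.0364, (K−S)⁺=0.0000, hold=0.7313 ⇒ V=0.7313 continue | (k=3,j=2): S=168.4779, (K−S)⁺=0.0000, hold=0.0000 ⇒ V=0.0000 continue | (k=3,j=3): S=189.1860, (K−S)⁺=0.0000, hold=0.0000 ⇒ V=0.0000 continue  boundary S*=-
step 2: (k=2,j=0): S=141.5871, (K−S)⁺=0.0000, hold=2.6078 ⇒ V=2.6078 continue | (k=2,j=1): S=158.9900, (K−S)⁺=0.0000, hold=0.3654 ⇒ V=0.3654 continue | (k=2,j=2): S=178.5319, (K−S)⁺=0.0000, hold=0.0000 ⇒ V=0.0000 continue  boundary S*=-
step 1: (k=1,j=0): S=150.0364, (K−S)⁺=0.0000, hold=1.4853 ⇒ V=1.4853 continue | (k=1,j=1): S=168.4779, (K−S)⁺=0.0000, hold=0.1826 ⇒ V=0.1826 continue  boundary S*=-
step 0: (k=0,j=0): S=158.9900, (K−S)⁺=0.0000, hold=0.8332 ⇒ V=0.8332 continue  boundary S*=-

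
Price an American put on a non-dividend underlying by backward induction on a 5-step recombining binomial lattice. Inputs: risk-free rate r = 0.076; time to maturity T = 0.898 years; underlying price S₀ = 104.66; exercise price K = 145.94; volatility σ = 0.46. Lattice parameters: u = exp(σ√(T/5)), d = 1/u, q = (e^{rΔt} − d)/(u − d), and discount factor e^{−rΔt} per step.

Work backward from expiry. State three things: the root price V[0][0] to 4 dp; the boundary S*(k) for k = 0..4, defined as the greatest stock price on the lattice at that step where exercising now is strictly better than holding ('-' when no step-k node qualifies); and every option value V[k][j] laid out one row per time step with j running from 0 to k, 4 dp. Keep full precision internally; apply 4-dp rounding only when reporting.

price = 44.1433
boundary = - 86.1227 70.8686 86.1227 104.6600
tree:
44.1433
59.8173 28.8428
75.0714 42.5252 15.2126
87.6236 59.8173 25.4707 4.8126
97.9526 75.0714 41.2800 9.5000 0.0000
106.4521 87.6236 59.8173 18.7526 0.0000 0.0000

Δt=0.17960, u=1.21524, d=0.82288, q=0.48644, disc=e^(-rΔt)=0.98644
k=5 terminal: V=max(K-S,0) → 106.4521 87.6236 59.8173 18.7526 0.0000 0.0000
k=4: j=0 S=47.9874 intr=97.9526 cont=95.9741 V=97.9526[EX]; j=1 S=70.8686 intr=75.0714 cont=73.0929 V=75.0714[EX]; j=2 S=104.6600 intr=41.2800 cont=39.3015 V=41.2800[EX]; j=3 S=154.5637 intr=0.0000 cont=9.5000 V=9.5000[hold]; j=4 S=228.2622 intr=0.0000 cont=0.0000 V=0.0000[hold]  S*(4)=104.6600
k=3: j=0 S=58.3164 intr=87.6236 cont=85.6451 V=87.6236[EX]; j=1 S=86.1227 intr=59.8173 cont=57.8389 V=59.8173[EX]; j=2 S=127.1874 intr=18.7526 cont=25.4707 V=25.4707[hold]; j=3 S=187.8325 intr=0.0000 cont=4.8126 V=4.8126[hold]  S*(3)=86.1227
k=2: j=0 S=70.8686 intr=75.0714 cont=73.0929 V=75.0714[EX]; j=1 S=104.6600 intr=41.2800 cont=42.5252 V=42.5252[hold]; j=2 S=154.5637 intr=0.0000 cont=15.2126 V=15.2126[hold]  S*(2)=70.8686
k=1: j=0 S=86.1227 intr=59.8173 cont=58.4364 V=59.8173[EX]; j=1 S=127.1874 intr=18.7526 cont=28.8428 V=28.8428[hold]  S*(1)=86.1227
k=0: j=0 S=104.6600 intr=41.2800 cont=44.1433 V=44.1433[hold]  S*(0)=-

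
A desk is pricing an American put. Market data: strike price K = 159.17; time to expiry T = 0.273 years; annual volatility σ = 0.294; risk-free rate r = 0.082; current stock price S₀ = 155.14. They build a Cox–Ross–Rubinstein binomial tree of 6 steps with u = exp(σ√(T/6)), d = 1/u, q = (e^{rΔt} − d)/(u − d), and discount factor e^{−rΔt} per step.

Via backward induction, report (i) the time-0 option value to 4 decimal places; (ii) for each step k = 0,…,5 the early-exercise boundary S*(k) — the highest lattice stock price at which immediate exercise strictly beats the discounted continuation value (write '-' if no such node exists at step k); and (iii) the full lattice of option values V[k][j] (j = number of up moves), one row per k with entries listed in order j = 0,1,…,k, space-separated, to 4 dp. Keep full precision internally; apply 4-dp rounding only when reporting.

Δt=0.04550  u=1.06472  d=0.93921  q=0.51411  discount=0.99628
step 6 (expiry): payoffs max(K−S,0) = 52.6797 38.4494 22.3176 4.0300 0.0000 0.0000 0.0000
step 5: (k=5,j=0): S=113.3824, (K−S)⁺=45.7876, hold=45.1948 ⇒ V=45.7876 exercise | (k=5,j=1): S=128.5337, (K−S)⁺=30.6363, hold=30.0436 ⇒ V=30.6363 exercise | (k=5,j=2): S=145.7096, (K−S)⁺=13.4604, hold=12.8676 ⇒ V=13.4604 exercise | (k=5,j=3): S=165.1807, (K−S)⁺=0.0000, hold=1.9508 ⇒ V=1.9508 continue | (k=5,j=4): S=187.2538, (K−S)⁺=0.0000, hold=0.0000 ⇒ V=0.0000 continue | (k=5,j=5): S=212.2765, (K−S)⁺=0.0000, hold=0.0000 ⇒ V=0.0000 continue  boundary S*=145.7096
step 4: (k=4,j=0): S=120.7206, (K−S)⁺=38.4494, hold=37.8567 ⇒ V=38.4494 exercise | (k=4,j=1): S=136.8524, (K−S)⁺=22.3176, hold=21.7248 ⇒ V=22.3176 exercise | (k=4,j=2): S=155.1400, (K−S)⁺=4.0300, hold=7.5151 ⇒ V=7.5151 continue | (k=4,j=3): S=175.8713, (K−S)⁺=0.0000, hold=0.9444 ⇒ V=0.9444 continue | (k=4,j=4): S=199.3730, (K−S)⁺=0.0000, hold=0.0000 ⇒ V=0.0000 continue  boundary S*=136.8524
step 3: (k=3,j=0): S=128.5337, (K−S)⁺=30.6363, hold=30.0436 ⇒ V=30.6363 exercise | (k=3,j=1): S=145.7096, (K−S)⁺=13.4604, hold=14.6527 ⇒ V=14.6527 continue | (k=3,j=2): S=165.1807, (K−S)⁺=0.0000, hold=4.1216 ⇒ V=4.1216 continue | (k=3,j=3): S=187.2538, (K−S)⁺=0.0000, hold=0.4571 ⇒ V=0.4571 continue  boundary S*=128.5337
step 2: (k=2,j=0): S=136.8524, (K−S)⁺=22.3176, hold=22.3355 ⇒ V=22.3355 continue | (k=2,j=1): S=155.1400, (K−S)⁺=4.0300, hold=9.2042 ⇒ V=9.2042 continue | (k=2,j=2): S=175.8713, (K−S)⁺=0.0000, hold=2.2293 ⇒ V=2.2293 continue  boundary S*=-
step 1: (k=1,j=0): S=145.7096, (K−S)⁺=13.4604, hold=15.5265 ⇒ V=15.5265 continue | (k=1,j=1): S=165.1807, (K−S)⁺=0.0000, hold=5.5974 ⇒ V=5.5974 continue  boundary S*=-
step 0: (k=0,j=0): S=155.1400, (K−S)⁺=4.0300, hold=10.3831 ⇒ V=10.3831 continue  boundary S*=-

price = 10.3831
boundary = - - - 128.5337 136.8524 145.7096
tree:
10.3831
15.5265 5.5974
22.3355 9.2042 2.2293
30.6363 14.6527 4.1216 0.4571
38.4494 22.3176 7.5151 0.9444 0.0000
45.7876 30.6363 13.4604 1.9508 0.0000 0.0000
52.6797 38.4494 22.3176 4.0300 0.0000 0.0000 0.0000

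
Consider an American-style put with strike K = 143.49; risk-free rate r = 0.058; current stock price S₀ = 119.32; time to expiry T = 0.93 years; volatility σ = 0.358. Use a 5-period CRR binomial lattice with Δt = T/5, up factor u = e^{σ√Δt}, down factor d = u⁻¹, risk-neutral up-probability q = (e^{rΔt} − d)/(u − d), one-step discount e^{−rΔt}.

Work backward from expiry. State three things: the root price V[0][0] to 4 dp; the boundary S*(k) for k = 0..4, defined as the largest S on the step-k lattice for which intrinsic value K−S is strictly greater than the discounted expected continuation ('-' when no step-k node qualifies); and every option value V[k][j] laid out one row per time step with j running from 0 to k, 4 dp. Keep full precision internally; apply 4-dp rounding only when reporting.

price = 28.8376
boundary = - 102.2491 87.6205 102.2491 119.3200
tree:
28.8376
41.2409 16.8875
55.8695 26.9673 7.0331
68.4053 41.2409 13.0794 1.0543
79.1475 55.8695 24.1700 2.1166 0.0000
88.3529 68.4053 41.2409 4.2490 0.0000 0.0000

params: Δt=0.18600 u=1.16695 d=0.85693 q=0.49646 e^(-rΔt)=0.98927
t_5 payoffs: 88.3529 68.4053 41.2409 4.2490 0.0000 0.0000
t_4: node(4,0) S=64.3425 payoff=79.1475 vs cont=77.6079 → 79.1475 [stop]  node(4,1) S=87.6205 payoff=55.8695 vs cont=54.3299 → 55.8695 [stop]  node(4,2) S=119.3200 payoff=24.1700 vs cont=22.6303 → 24.1700 [stop]  node(4,3) S=162.4879 payoff=0.0000 vs cont=2.1166 → 2.1166 [wait]  node(4,4) S=221.2731 payoff=0.0000 vs cont=0.0000 → 0.0000 [wait]  ⇒ S*(4)=119.3200
t_3: node(3,0) S=75.0847 payoff=68.4053 vs cont=66.8656 → 68.4053 [stop]  node(3,1) S=102.2491 payoff=41.2409 vs cont=39.7013 → 41.2409 [stop]  node(3,2) S=139.2410 payoff=4.2490 vs cont=13.0794 → 13.0794 [wait]  node(3,3) S=189.6159 payoff=0.0000 vs cont=1.0543 → 1.0543 [wait]  ⇒ S*(3)=102.2491
t_2: node(2,0) S=87.6205 payoff=55.8695 vs cont=54.3299 → 55.8695 [stop]  node(2,1) S=119.3200 payoff=24.1700 vs cont=26.9673 → 26.9673 [wait]  node(2,2) S=162.4879 payoff=0.0000 vs cont=7.0331 → 7.0331 [wait]  ⇒ S*(2)=87.6205
t_1: node(1,0) S=102.2491 payoff=41.2409 vs cont=41.0751 → 41.2409 [stop]  node(1,1) S=139.2410 payoff=4.2490 vs cont=16.8875 → 16.8875 [wait]  ⇒ S*(1)=102.2491
t_0: node(0,0) S=119.3200 payoff=24.1700 vs cont=28.8376 → 28.8376 [wait]  ⇒ S*(0)=-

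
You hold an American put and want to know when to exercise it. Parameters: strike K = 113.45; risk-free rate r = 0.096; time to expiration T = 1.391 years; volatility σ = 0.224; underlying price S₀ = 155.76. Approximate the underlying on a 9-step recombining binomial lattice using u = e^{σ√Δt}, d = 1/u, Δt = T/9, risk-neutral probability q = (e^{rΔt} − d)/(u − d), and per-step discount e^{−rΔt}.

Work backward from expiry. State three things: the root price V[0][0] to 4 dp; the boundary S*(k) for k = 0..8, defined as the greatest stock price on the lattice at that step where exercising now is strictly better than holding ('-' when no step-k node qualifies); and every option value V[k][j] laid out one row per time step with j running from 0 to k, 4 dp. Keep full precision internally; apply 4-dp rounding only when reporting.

Δt=0.15456, u=1.09206, d=0.91570, q=0.56276, disc=e^(-rΔt)=0.98527
k=9 terminal: V=max(K-S,0) → 42.9400 29.3607 13.1662 0.0000 0.0000 0.0000 0.0000 0.0000 0.0000 0.0000
k=8: j=0 S=77.0009 intr=36.4491 cont=34.7782 V=36.4491[EX]; j=1 S=91.8303 intr=21.6197 cont=19.9488 V=21.6197[EX]; j=2 S=109.5156 intr=3.9344 cont=5.6720 V=5.6720[hold]; j=3 S=130.6068 intr=0.0000 cont=0.0000 V=0.0000[hold]; j=4 S=155.7600 intr=0.0000 cont=0.0000 V=0.0000[hold]; j=5 S=185.7573 intr=0.0000 cont=0.0000 V=0.0000[hold]; j=6 S=221.5317 intr=0.0000 cont=0.0000 V=0.0000[hold]; j=7 S=264.1958 intr=0.0000 cont=0.0000 V=0.0000[hold]; j=8 S=315.0764 intr=0.0000 cont=0.0000 V=0.0000[hold]  S*(8)=91.8303
k=7: j=0 S=84.0893 intr=29.3607 cont=27.6898 V=29.3607[EX]; j=1 S=100.2838 intr=13.1662 cont=12.4587 V=13.1662[EX]; j=2 S=119.5972 intr=0.0000 cont=2.4435 V=2.4435[hold]; j=3 S=142.6300 intr=0.0000 cont=0.0000 V=0.0000[hold]; j=4 S=170.0987 intr=0.0000 cont=0.0000 V=0.0000[hold]; j=5 S=202.8574 intr=0.0000 cont=0.0000 V=0.0000[hold]; j=6 S=241.9251 intr=0.0000 cont=0.0000 V=0.0000[hold]; j=7 S=288.5167 intr=0.0000 cont=0.0000 V=0.0000[hold]  S*(7)=100.2838
k=6: j=0 S=91.8303 intr=21.6197 cont=19.9488 V=21.6197[EX]; j=1 S=109.5156 intr=3.9344 cont=7.0268 V=7.0268[hold]; j=2 S=130.6068 intr=0.0000 cont=1.0527 V=1.0527[hold]; j=3 S=155.7600 intr=0.0000 cont=0.0000 V=0.0000[hold]; j=4 S=185.7573 intr=0.0000 cont=0.0000 V=0.0000[hold]; j=5 S=221.5317 intr=0.0000 cont=0.0000 V=0.0000[hold]; j=6 S=264.1958 intr=0.0000 cont=0.0000 V=0.0000[hold]  S*(6)=91.8303
k=5: j=0 S=100.2838 intr=13.1662 cont=13.2100 V=13.2100[hold]; j=1 S=119.5972 intr=0.0000 cont=3.6108 V=3.6108[hold]; j=2 S=142.6300 intr=0.0000 cont=0.4535 V=0.4535[hold]; j=3 S=170.0987 intr=0.0000 cont=0.0000 V=0.0000[hold]; j=4 S=202.8574 intr=0.0000 cont=0.0000 V=0.0000[hold]; j=5 S=241.9251 intr=0.0000 cont=0.0000 V=0.0000[hold]  S*(5)=-
k=4: j=0 S=109.5156 intr=3.9344 cont=7.6930 V=7.6930[hold]; j=1 S=130.6068 intr=0.0000 cont=1.8070 V=1.8070[hold]; j=2 S=155.7600 intr=0.0000 cont=0.1954 V=0.1954[hold]; j=3 S=185.7573 intr=0.0000 cont=0.0000 V=0.0000[hold]; j=4 S=221.5317 intr=0.0000 cont=0.0000 V=0.0000[hold]  S*(4)=-
k=3: j=0 S=119.5972 intr=0.0000 cont=4.3160 V=4.3160[hold]; j=1 S=142.6300 intr=0.0000 cont=0.8868 V=0.8868[hold]; j=2 S=170.0987 intr=0.0000 cont=0.0842 V=0.0842[hold]; j=3 S=202.8574 intr=0.0000 cont=0.0000 V=0.0000[hold]  S*(3)=-
k=2: j=0 S=130.6068 intr=0.0000 cont=2.3510 V=2.3510[hold]; j=1 S=155.7600 intr=0.0000 cont=0.4287 V=0.4287[hold]; j=2 S=185.7573 intr=0.0000 cont=0.0363 V=0.0363[hold]  S*(2)=-
k=1: j=0 S=142.6300 intr=0.0000 cont=1.2505 V=1.2505[hold]; j=1 S=170.0987 intr=0.0000 cont=0.2048 V=0.2048[hold]  S*(1)=-
k=0: j=0 S=155.7600 intr=0.0000 cont=0.6523 V=0.6523[hold]  S*(0)=-

price = 0.6523
boundary = - - - - - - 91.8303 100.2838 91.8303
tree:
0.6523
1.2505 0.2048
2.3510 0.4287 0.0363
4.3160 0.8868 0.0842 0.0000
7.6930 1.8070 0.1954 0.0000 0.0000
13.2100 3.6108 0.4535 0.0000 0.0000 0.0000
21.6197 7.0268 1.0527 0.0000 0.0000 0.0000 0.0000
29.3607 13.1662 2.4435 0.0000 0.0000 0.0000 0.0000 0.0000
36.4491 21.6197 5.6720 0.0000 0.0000 0.0000 0.0000 0.0000 0.0000
42.9400 29.3607 13.1662 0.0000 0.0000 0.0000 0.0000 0.0000 0.0000 0.0000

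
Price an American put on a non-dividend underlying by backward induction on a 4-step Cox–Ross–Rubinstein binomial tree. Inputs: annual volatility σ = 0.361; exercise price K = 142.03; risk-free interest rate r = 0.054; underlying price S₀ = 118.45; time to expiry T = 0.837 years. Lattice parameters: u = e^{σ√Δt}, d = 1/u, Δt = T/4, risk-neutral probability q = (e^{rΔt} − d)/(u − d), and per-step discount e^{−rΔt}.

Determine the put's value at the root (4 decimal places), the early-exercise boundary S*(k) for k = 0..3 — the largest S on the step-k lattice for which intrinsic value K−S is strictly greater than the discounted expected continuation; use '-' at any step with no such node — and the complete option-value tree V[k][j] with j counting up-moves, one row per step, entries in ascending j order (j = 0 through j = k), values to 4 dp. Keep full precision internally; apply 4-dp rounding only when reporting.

price = 28.7699
boundary = - 100.4194 85.1335 100.4194
tree:
28.7699
41.6106 16.2309
56.8965 26.6192 5.9244
69.8556 41.6106 11.8193 0.0000
80.8421 56.8965 23.5800 0.0000 0.0000

Δt=0.20925  u=1.17955  d=0.84778  q=0.49306  discount=0.98876
step 4 (expiry): payoffs max(K−S,0) = 80.8421 56.8965 23.5800 0.0000 0.0000
step 3: (k=3,j=0): S=72.1744, (K−S)⁺=69.8556, hold=68.2598 ⇒ V=69.8556 exercise | (k=3,j=1): S=100.4194, (K−S)⁺=41.6106, hold=40.0147 ⇒ V=41.6106 exercise | (k=3,j=2): S=139.7180, (K−S)⁺=2.3120, hold=11.8193 ⇒ V=11.8193 continue | (k=3,j=3): S=194.3959, (K−S)⁺=0.0000, hold=0.0000 ⇒ V=0.0000 continue  boundary S*=100.4194
step 2: (k=2,j=0): S=85.1335, (K−S)⁺=56.8965, hold=55.3007 ⇒ V=56.8965 exercise | (k=2,j=1): S=118.4500, (K−S)⁺=23.5800, hold=26.6192 ⇒ V=26.6192 continue | (k=2,j=2): S=164.8048, (K−S)⁺=0.0000, hold=5.9244 ⇒ V=5.9244 continue  boundary S*=85.1335
step 1: (k=1,j=0): S=100.4194, (K−S)⁺=41.6106, hold=41.4964 ⇒ V=41.6106 exercise | (k=1,j=1): S=139.7180, (K−S)⁺=2.3120, hold=16.2309 ⇒ V=16.2309 continue  boundary S*=100.4194
step 0: (k=0,j=0): S=118.4500, (K−S)⁺=23.5800, hold=28.7699 ⇒ V=28.7699 continue  boundary S*=-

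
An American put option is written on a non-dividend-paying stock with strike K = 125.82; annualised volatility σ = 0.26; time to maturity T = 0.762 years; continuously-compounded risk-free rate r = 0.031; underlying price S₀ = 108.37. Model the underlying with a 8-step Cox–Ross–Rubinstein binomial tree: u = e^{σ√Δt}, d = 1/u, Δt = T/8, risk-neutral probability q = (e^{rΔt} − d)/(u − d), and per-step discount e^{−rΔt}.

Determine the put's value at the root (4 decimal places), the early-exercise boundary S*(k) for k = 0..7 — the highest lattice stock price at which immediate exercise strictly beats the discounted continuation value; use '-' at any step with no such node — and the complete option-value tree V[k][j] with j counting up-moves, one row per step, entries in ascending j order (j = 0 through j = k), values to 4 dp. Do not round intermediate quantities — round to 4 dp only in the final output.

Δt=0.09525, u=1.08355, d=0.92289, q=0.49836, disc=e^(-rΔt)=0.99705
k=8 terminal: V=max(K-S,0) → 68.7882 58.8600 47.2036 33.5180 17.4500 0.0000 0.0000 0.0000 0.0000
k=7: j=0 S=61.7968 intr=64.0232 cont=63.6522 V=64.0232[EX]; j=1 S=72.5545 intr=53.2655 cont=52.8946 V=53.2655[EX]; j=2 S=85.1848 intr=40.6352 cont=40.2642 V=40.6352[EX]; j=3 S=100.0138 intr=25.8062 cont=25.4352 V=25.8062[EX]; j=4 S=117.4243 intr=8.3957 cont=8.7279 V=8.7279[hold]; j=5 S=137.8656 intr=0.0000 cont=0.0000 V=0.0000[hold]; j=6 S=161.8654 intr=0.0000 cont=0.0000 V=0.0000[hold]; j=7 S=190.0430 intr=0.0000 cont=0.0000 V=0.0000[hold]  S*(7)=100.0138
k=6: j=0 S=66.9600 intr=58.8600 cont=58.4891 V=58.8600[EX]; j=1 S=78.6164 intr=47.2036 cont=46.8326 V=47.2036[EX]; j=2 S=92.3020 intr=33.5180 cont=33.1470 V=33.5180[EX]; j=3 S=108.3700 intr=17.4500 cont=17.2441 V=17.4500[EX]; j=4 S=127.2351 intr=0.0000 cont=4.3654 V=4.3654[hold]; j=5 S=149.3843 intr=0.0000 cont=0.0000 V=0.0000[hold]; j=6 S=175.3893 intr=0.0000 cont=0.0000 V=0.0000[hold]  S*(6)=108.3700
k=5: j=0 S=72.5545 intr=53.2655 cont=52.8946 V=53.2655[EX]; j=1 S=85.1848 intr=40.6352 cont=40.2642 V=40.6352[EX]; j=2 S=100.0138 intr=25.8062 cont=25.4352 V=25.8062[EX]; j=3 S=117.4243 intr=8.3957 cont=10.8970 V=10.8970[hold]; j=4 S=137.8656 intr=0.0000 cont=2.1834 V=2.1834[hold]; j=5 S=161.8654 intr=0.0000 cont=0.0000 V=0.0000[hold]  S*(5)=100.0138
k=4: j=0 S=78.6164 intr=47.2036 cont=46.8326 V=47.2036[EX]; j=1 S=92.3020 intr=33.5180 cont=33.1470 V=33.5180[EX]; j=2 S=108.3700 intr=17.4500 cont=18.3219 V=18.3219[hold]; j=3 S=127.2351 intr=0.0000 cont=6.5352 V=6.5352[hold]; j=4 S=149.3843 intr=0.0000 cont=1.0921 V=1.0921[hold]  S*(4)=92.3020
k=3: j=0 S=85.1848 intr=40.6352 cont=40.2642 V=40.6352[EX]; j=1 S=100.0138 intr=25.8062 cont=25.8684 V=25.8684[hold]; j=2 S=117.4243 intr=8.3957 cont=12.4112 V=12.4112[hold]; j=3 S=137.8656 intr=0.0000 cont=3.8113 V=3.8113[hold]  S*(3)=85.1848
k=2: j=0 S=92.3020 intr=33.5180 cont=33.1780 V=33.5180[EX]; j=1 S=108.3700 intr=17.4500 cont=19.1054 V=19.1054[hold]; j=2 S=127.2351 intr=0.0000 cont=8.1014 V=8.1014[hold]  S*(2)=92.3020
k=1: j=0 S=100.0138 intr=25.8062 cont=26.2578 V=26.2578[hold]; j=1 S=117.4243 intr=8.3957 cont=13.5814 V=13.5814[hold]  S*(1)=-
k=0: j=0 S=108.3700 intr=17.4500 cont=19.8816 V=19.8816[hold]  S*(0)=-

price = 19.8816
boundary = - - 92.3020 85.1848 92.3020 100.0138 108.3700 100.0138
tree:
19.8816
26.2578 13.5814
33.5180 19.1054 8.1014
40.6352 25.8684 12.4112 3.8113
47.2036 33.5180 18.3219 6.5352 1.0921
53.2655 40.6352 25.8062 10.8970 2.1834 0.0000
58.8600 47.2036 33.5180 17.4500 4.3654 0.0000 0.0000
64.0232 53.2655 40.6352 25.8062 8.7279 0.0000 0.0000 0.0000
68.7882 58.8600 47.2036 33.5180 17.4500 0.0000 0.0000 0.0000 0.0000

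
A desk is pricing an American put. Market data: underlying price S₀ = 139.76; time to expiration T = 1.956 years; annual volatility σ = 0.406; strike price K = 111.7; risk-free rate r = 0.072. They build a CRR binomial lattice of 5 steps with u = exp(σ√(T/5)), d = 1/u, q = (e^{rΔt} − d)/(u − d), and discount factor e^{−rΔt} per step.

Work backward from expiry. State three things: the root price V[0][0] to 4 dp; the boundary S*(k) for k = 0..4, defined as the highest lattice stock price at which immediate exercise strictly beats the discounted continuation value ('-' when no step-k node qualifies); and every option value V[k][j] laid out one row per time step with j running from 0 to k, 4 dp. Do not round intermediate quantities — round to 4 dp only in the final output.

Δt=0.39120  u=1.28909  d=0.77574  q=0.49250  discount=0.97223
step 5 (expiry): payoffs max(K−S,0) = 72.4385 46.4571 3.2825 0.0000 0.0000 0.0000
step 4: (k=4,j=0): S=50.6116, (K−S)⁺=61.0884, hold=57.9862 ⇒ V=61.0884 exercise | (k=4,j=1): S=84.1039, (K−S)⁺=27.5961, hold=24.4938 ⇒ V=27.5961 exercise | (k=4,j=2): S=139.7600, (K−S)⁺=0.0000, hold=1.6196 ⇒ V=1.6196 continue | (k=4,j=3): S=232.2467, (K−S)⁺=0.0000, hold=0.0000 ⇒ V=0.0000 continue | (k=4,j=4): S=385.9367, (K−S)⁺=0.0000, hold=0.0000 ⇒ V=0.0000 continue  boundary S*=84.1039
step 3: (k=3,j=0): S=65.2429, (K−S)⁺=46.4571, hold=43.3548 ⇒ V=46.4571 exercise | (k=3,j=1): S=108.4175, (K−S)⁺=3.2825, hold=14.3915 ⇒ V=14.3915 continue | (k=3,j=2): S=180.1632, (K−S)⁺=0.0000, hold=0.7991 ⇒ V=0.7991 continue | (k=3,j=3): S=299.3869, (K−S)⁺=0.0000, hold=0.0000 ⇒ V=0.0000 continue  boundary S*=65.2429
step 2: (k=2,j=0): S=84.1039, (K−S)⁺=27.5961, hold=29.8130 ⇒ V=29.8130 continue | (k=2,j=1): S=139.7600, (K−S)⁺=0.0000, hold=7.4834 ⇒ V=7.4834 continue | (k=2,j=2): S=232.2467, (K−S)⁺=0.0000, hold=0.3943 ⇒ V=0.3943 continue  boundary S*=-
step 1: (k=1,j=0): S=108.4175, (K−S)⁺=3.2825, hold=18.2931 ⇒ V=18.2931 continue | (k=1,j=1): S=180.1632, (K−S)⁺=0.0000, hold=3.8811 ⇒ V=3.8811 continue  boundary S*=-
step 0: (k=0,j=0): S=139.7600, (K−S)⁺=0.0000, hold=10.8842 ⇒ V=10.8842 continue  boundary S*=-

price = 10.8842
boundary = - - - 65.2429 84.1039
tree:
10.8842
18.2931 3.8811
29.8130 7.4834 0.3943
46.4571 14.3915 0.7991 0.0000
61.0884 27.5961 1.6196 0.0000 0.0000
72.4385 46.4571 3.2825 0.0000 0.0000 0.0000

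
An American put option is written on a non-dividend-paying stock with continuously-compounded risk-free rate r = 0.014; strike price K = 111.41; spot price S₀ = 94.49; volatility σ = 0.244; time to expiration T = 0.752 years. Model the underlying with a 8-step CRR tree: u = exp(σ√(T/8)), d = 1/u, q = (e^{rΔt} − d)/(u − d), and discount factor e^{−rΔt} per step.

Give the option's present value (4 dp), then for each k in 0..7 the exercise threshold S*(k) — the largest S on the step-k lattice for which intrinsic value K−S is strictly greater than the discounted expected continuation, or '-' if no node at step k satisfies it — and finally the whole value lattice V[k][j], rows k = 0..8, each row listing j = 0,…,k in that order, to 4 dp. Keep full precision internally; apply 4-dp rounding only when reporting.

price = 18.9290
boundary = - - 81.3594 75.4950 81.3594 87.6792 94.4900 101.8298
tree:
18.9290
24.2398 13.4544
30.0506 18.2594 8.4915
35.9150 23.9024 12.4374 4.4089
41.3566 30.0506 17.5701 7.1308 1.5889
46.4060 35.9150 23.7308 11.2077 2.9083 0.2206
51.0914 41.3566 30.0506 16.9200 5.2948 0.4331 0.0000
55.4391 46.4060 35.9150 23.7308 9.5802 0.8505 0.0000 0.0000
59.4735 51.0914 41.3566 30.0506 16.9200 1.6702 0.0000 0.0000 0.0000

params: Δt=0.09400 u=1.07768 d=0.92792 q=0.49010 e^(-rΔt)=0.99868
t_8 payoffs: 59.4735 51.0914 41.3566 30.0506 16.9200 1.6702 0.0000 0.0000 0.0000
t_7: node(7,0) S=55.9709 payoff=55.4391 vs cont=55.2926 → 55.4391 [stop]  node(7,1) S=65.0040 payoff=46.4060 vs cont=46.2595 → 46.4060 [stop]  node(7,2) S=75.4950 payoff=35.9150 vs cont=35.7684 → 35.9150 [stop]  node(7,3) S=87.6792 payoff=23.7308 vs cont=23.5843 → 23.7308 [stop]  node(7,4) S=101.8298 payoff=9.5802 vs cont=9.4337 → 9.5802 [stop]  node(7,5) S=118.2642 payoff=0.0000 vs cont=0.8505 → 0.8505 [wait]  node(7,6) S=137.3509 payoff=0.0000 vs cont=0.0000 → 0.0000 [wait]  node(7,7) S=159.5180 payoff=0.0000 vs cont=0.0000 → 0.0000 [wait]  ⇒ S*(7)=101.8298
t_6: node(6,0) S=60.3186 payoff=51.0914 vs cont=50.9449 → 51.0914 [stop]  node(6,1) S=70.0534 payoff=41.3566 vs cont=41.2101 → 41.3566 [stop]  node(6,2) S=81.3594 payoff=30.0506 vs cont=29.9041 → 30.0506 [stop]  node(6,3) S=94.4900 payoff=16.9200 vs cont=16.7735 → 16.9200 [stop]  node(6,4) S=109.7398 payoff=1.6702 vs cont=5.2948 → 5.2948 [wait]  node(6,5) S=127.4507 payoff=0.0000 vs cont=0.4331 → 0.4331 [wait]  node(6,6) S=148.0201 payoff=0.0000 vs cont=0.0000 → 0.0000 [wait]  ⇒ S*(6)=94.4900
t_5: node(5,0) S=65.0040 payoff=46.4060 vs cont=46.2595 → 46.4060 [stop]  node(5,1) S=75.4950 payoff=35.9150 vs cont=35.7684 → 35.9150 [stop]  node(5,2) S=87.6792 payoff=23.7308 vs cont=23.5843 → 23.7308 [stop]  node(5,3) S=101.8298 payoff=9.5802 vs cont=11.2077 → 11.2077 [wait]  node(5,4) S=118.2642 payoff=0.0000 vs cont=2.9083 → 2.9083 [wait]  node(5,5) S=137.3509 payoff=0.0000 vs cont=0.2206 → 0.2206 [wait]  ⇒ S*(5)=87.6792
t_4: node(4,0) S=70.0534 payoff=41.3566 vs cont=41.2101 → 41.3566 [stop]  node(4,1) S=81.3594 payoff=30.0506 vs cont=29.9041 → 30.0506 [stop]  node(4,2) S=94.4900 payoff=16.9200 vs cont=17.5701 → 17.5701 [wait]  node(4,3) S=109.7398 payoff=1.6702 vs cont=7.1308 → 7.1308 [wait]  node(4,4) S=127.4507 payoff=0.0000 vs cont=1.5889 → 1.5889 [wait]  ⇒ S*(4)=81.3594
t_3: node(3,0) S=75.4950 payoff=35.9150 vs cont=35.7684 → 35.9150 [stop]  node(3,1) S=87.6792 payoff=23.7308 vs cont=23.9024 → 23.9024 [wait]  node(3,2) S=101.8298 payoff=9.5802 vs cont=12.4374 → 12.4374 [wait]  node(3,3) S=118.2642 payoff=0.0000 vs cont=4.4089 → 4.4089 [wait]  ⇒ S*(3)=75.4950
t_2: node(2,0) S=81.3594 payoff=30.0506 vs cont=29.9881 → 30.0506 [stop]  node(2,1) S=94.4900 payoff=16.9200 vs cont=18.2594 → 18.2594 [wait]  node(2,2) S=109.7398 payoff=1.6702 vs cont=8.4915 → 8.4915 [wait]  ⇒ S*(2)=81.3594
t_1: node(1,0) S=87.6792 payoff=23.7308 vs cont=24.2398 → 24.2398 [wait]  node(1,1) S=101.8298 payoff=9.5802 vs cont=13.4544 → 13.4544 [wait]  ⇒ S*(1)=-
t_0: node(0,0) S=94.4900 payoff=16.9200 vs cont=18.9290 → 18.9290 [wait]  ⇒ S*(0)=-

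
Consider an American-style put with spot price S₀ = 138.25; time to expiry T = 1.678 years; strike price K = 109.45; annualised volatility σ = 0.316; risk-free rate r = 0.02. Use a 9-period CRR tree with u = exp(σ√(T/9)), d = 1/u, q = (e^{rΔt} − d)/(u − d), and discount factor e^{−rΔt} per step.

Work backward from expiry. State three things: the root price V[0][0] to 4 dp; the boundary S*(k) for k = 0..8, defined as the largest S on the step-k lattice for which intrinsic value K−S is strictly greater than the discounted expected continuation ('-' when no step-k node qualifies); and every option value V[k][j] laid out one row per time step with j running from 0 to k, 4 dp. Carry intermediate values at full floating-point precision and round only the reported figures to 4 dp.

price = 7.9774
boundary = - - - - - 69.8837 60.9702 69.8837 80.1002
tree:
7.9774
11.6579 4.0458
16.6123 6.3726 1.5524
22.9887 9.8226 2.6785 0.3427
30.7502 14.7456 4.5571 0.6609 0.0000
39.5663 21.4231 7.6147 1.2747 0.0000 0.0000
48.4798 29.8729 12.4210 2.4585 0.0000 0.0000 0.0000
56.2563 39.5663 19.5870 4.7418 0.0000 0.0000 0.0000 0.0000
63.0410 48.4798 29.3498 9.1457 0.0000 0.0000 0.0000 0.0000 0.0000
68.9603 56.2563 39.5663 17.6397 0.0000 0.0000 0.0000 0.0000 0.0000 0.0000

Δt=0.18644  u=1.14619  d=0.87245  q=0.47959  discount=0.99628
step 9 (expiry): payoffs max(K−S,0) = 68.9603 56.2563 39.5663 17.6397 0.0000 0.0000 0.0000 0.0000 0.0000 0.0000
step 8: (k=8,j=0): S=46.4090, (K−S)⁺=63.0410, hold=62.6336 ⇒ V=63.0410 exercise | (k=8,j=1): S=60.9702, (K−S)⁺=48.4798, hold=48.0724 ⇒ V=48.4798 exercise | (k=8,j=2): S=80.1002, (K−S)⁺=29.3498, hold=28.9424 ⇒ V=29.3498 exercise | (k=8,j=3): S=105.2324, (K−S)⁺=4.2176, hold=9.1457 ⇒ V=9.1457 continue | (k=8,j=4): S=138.2500, (K−S)⁺=0.0000, hold=0.0000 ⇒ V=0.0000 continue | (k=8,j=5): S=181.6272, (K−S)⁺=0.0000, hold=0.0000 ⇒ V=0.0000 continue | (k=8,j=6): S=238.6144, (K−S)⁺=0.0000, hold=0.0000 ⇒ V=0.0000 continue | (k=8,j=7): S=313.4819, (K−S)⁺=0.0000, hold=0.0000 ⇒ V=0.0000 continue | (k=8,j=8): S=411.8397, (K−S)⁺=0.0000, hold=0.0000 ⇒ V=0.0000 continue  boundary S*=80.1002
step 7: (k=7,j=0): S=53.1937, (K−S)⁺=56.2563, hold=55.8490 ⇒ V=56.2563 exercise | (k=7,j=1): S=69.8837, (K−S)⁺=39.5663, hold=39.1590 ⇒ V=39.5663 exercise | (k=7,j=2): S=91.8103, (K−S)⁺=17.6397, hold=19.5870 ⇒ V=19.5870 continue | (k=7,j=3): S=120.6166, (K−S)⁺=0.0000, hold=4.7418 ⇒ V=4.7418 continue | (k=7,j=4): S=158.4612, (K−S)⁺=0.0000, hold=0.0000 ⇒ V=0.0000 continue | (k=7,j=5): S=208.1799, (K−S)⁺=0.0000, hold=0.0000 ⇒ V=0.0000 continue | (k=7,j=6): S=273.4982, (K−S)⁺=0.0000, hold=0.0000 ⇒ V=0.0000 continue | (k=7,j=7): S=359.3108, (K−S)⁺=0.0000, hold=0.0000 ⇒ V=0.0000 continue  boundary S*=69.8837
step 6: (k=6,j=0): S=60.9702, (K−S)⁺=48.4798, hold=48.0724 ⇒ V=48.4798 exercise | (k=6,j=1): S=80.1002, (K−S)⁺=29.3498, hold=29.8729 ⇒ V=29.8729 continue | (k=6,j=2): S=105.2324, (K−S)⁺=4.2176, hold=12.4210 ⇒ V=12.4210 continue | (k=6,j=3): S=138.2500, (K−S)⁺=0.0000, hold=2.4585 ⇒ V=2.4585 continue | (k=6,j=4): S=181.6272, (K−S)⁺=0.0000, hold=0.0000 ⇒ V=0.0000 continue | (k=6,j=5): S=238.6144, (K−S)⁺=0.0000, hold=0.0000 ⇒ V=0.0000 continue | (k=6,j=6): S=313.4819, (K−S)⁺=0.0000, hold=0.0000 ⇒ V=0.0000 continue  boundary S*=60.9702
step 5: (k=5,j=0): S=69.8837, (K−S)⁺=39.5663, hold=39.4089 ⇒ V=39.5663 exercise | (k=5,j=1): S=91.8103, (K−S)⁺=17.6397, hold=21.4231 ⇒ V=21.4231 continue | (k=5,j=2): S=120.6166, (K−S)⁺=0.0000, hold=7.6147 ⇒ V=7.6147 continue | (k=5,j=3): S=158.4612, (K−S)⁺=0.0000, hold=1.2747 ⇒ V=1.2747 continue | (k=5,j=4): S=208.1799, (K−S)⁺=0.0000, hold=0.0000 ⇒ V=0.0000 continue | (k=5,j=5): S=273.4982, (K−S)⁺=0.0000, hold=0.0000 ⇒ V=0.0000 continue  boundary S*=69.8837
step 4: (k=4,j=0): S=80.1002, (K−S)⁺=29.3498, hold=30.7502 ⇒ V=30.7502 continue | (k=4,j=1): S=105.2324, (K−S)⁺=4.2176, hold=14.7456 ⇒ V=14.7456 continue | (k=4,j=2): S=138.2500, (K−S)⁺=0.0000, hold=4.5571 ⇒ V=4.5571 continue | (k=4,j=3): S=181.6272, (K−S)⁺=0.0000, hold=0.6609 ⇒ V=0.6609 continue | (k=4,j=4): S=238.6144, (K−S)⁺=0.0000, hold=0.0000 ⇒ V=0.0000 continue  boundary S*=-
step 3: (k=3,j=0): S=91.8103, (K−S)⁺=17.6397, hold=22.9887 ⇒ V=22.9887 continue | (k=3,j=1): S=120.6166, (K−S)⁺=0.0000, hold=9.8226 ⇒ V=9.8226 continue | (k=3,j=2): S=158.4612, (K−S)⁺=0.0000, hold=2.6785 ⇒ V=2.6785 continue | (k=3,j=3): S=208.1799, (K−S)⁺=0.0000, hold=0.3427 ⇒ V=0.3427 continue  boundary S*=-
step 2: (k=2,j=0): S=105.2324, (K−S)⁺=4.2176, hold=16.6123 ⇒ V=16.6123 continue | (k=2,j=1): S=138.2500, (K−S)⁺=0.0000, hold=6.3726 ⇒ V=6.3726 continue | (k=2,j=2): S=181.6272, (K−S)⁺=0.0000, hold=1.5524 ⇒ V=1.5524 continue  boundary S*=-
step 1: (k=1,j=0): S=120.6166, (K−S)⁺=0.0000, hold=11.6579 ⇒ V=11.6579 continue | (k=1,j=1): S=158.4612, (K−S)⁺=0.0000, hold=4.0458 ⇒ V=4.0458 continue  boundary S*=-
step 0: (k=0,j=0): S=138.2500, (K−S)⁺=0.0000, hold=7.9774 ⇒ V=7.9774 continue  boundary S*=-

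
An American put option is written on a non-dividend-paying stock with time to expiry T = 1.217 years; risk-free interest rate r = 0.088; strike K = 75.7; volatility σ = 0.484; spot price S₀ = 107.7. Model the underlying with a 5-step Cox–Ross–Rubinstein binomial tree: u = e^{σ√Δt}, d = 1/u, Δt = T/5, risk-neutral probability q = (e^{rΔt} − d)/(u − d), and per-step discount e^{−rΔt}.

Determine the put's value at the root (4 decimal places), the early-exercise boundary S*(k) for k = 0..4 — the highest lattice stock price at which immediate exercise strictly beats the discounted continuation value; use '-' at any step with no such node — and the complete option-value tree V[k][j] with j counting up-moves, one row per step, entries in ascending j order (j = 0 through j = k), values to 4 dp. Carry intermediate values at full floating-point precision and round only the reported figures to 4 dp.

price = 5.0654
boundary = - - - 52.6148 41.4386
tree:
5.0654
8.6571 1.4849
14.4081 2.9485 0.0000
23.0852 5.8548 0.0000 0.0000
34.2614 11.6258 0.0000 0.0000 0.0000
43.0636 23.0852 0.0000 0.0000 0.0000 0.0000

params: Δt=0.24340 u=1.26970 d=0.78758 q=0.48549 e^(-rΔt)=0.97881
t_5 payoffs: 43.0636 23.0852 0.0000 0.0000 0.0000 0.0000
t_4: node(4,0) S=41.4386 payoff=34.2614 vs cont=32.6572 → 34.2614 [stop]  node(4,1) S=66.8052 payoff=8.8948 vs cont=11.6258 → 11.6258 [wait]  node(4,2) S=107.7000 payoff=0.0000 vs cont=0.0000 → 0.0000 [wait]  node(4,3) S=173.6285 payoff=0.0000 vs cont=0.0000 → 0.0000 [wait]  node(4,4) S=279.9151 payoff=0.0000 vs cont=0.0000 → 0.0000 [wait]  ⇒ S*(4)=41.4386
t_3: node(3,0) S=52.6148 payoff=23.0852 vs cont=22.7788 → 23.0852 [stop]  node(3,1) S=84.8229 payoff=0.0000 vs cont=5.8548 → 5.8548 [wait]  node(3,2) S=136.7472 payoff=0.0000 vs cont=0.0000 → 0.0000 [wait]  node(3,3) S=220.4569 payoff=0.0000 vs cont=0.0000 → 0.0000 [wait]  ⇒ S*(3)=52.6148
t_2: node(2,0) S=66.8052 payoff=8.8948 vs cont=14.4081 → 14.4081 [wait]  node(2,1) S=107.7000 payoff=0.0000 vs cont=2.9485 → 2.9485 [wait]  node(2,2) S=173.6285 payoff=0.0000 vs cont=0.0000 → 0.0000 [wait]  ⇒ S*(2)=-
t_1: node(1,0) S=84.8229 payoff=0.0000 vs cont=8.6571 → 8.6571 [wait]  node(1,1) S=136.7472 payoff=0.0000 vs cont=1.4849 → 1.4849 [wait]  ⇒ S*(1)=-
t_0: node(0,0) S=107.7000 payoff=0.0000 vs cont=5.0654 → 5.0654 [wait]  ⇒ S*(0)=-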